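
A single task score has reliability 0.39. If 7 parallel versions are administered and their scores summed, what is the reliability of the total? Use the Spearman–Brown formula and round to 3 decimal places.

0.817

ρ_k = kρ / (1 + (k−1)ρ) = 7·0.39 / (1 + 6·0.39) = 2.730 / 3.340 = 0.817.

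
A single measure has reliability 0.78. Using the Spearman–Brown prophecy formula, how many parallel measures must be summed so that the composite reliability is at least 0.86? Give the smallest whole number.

k ≥ ρ*(1−ρ₁)/(ρ₁(1−ρ*)) = 0.86·0.22 / (0.78·0.14) = 1.733.
Smallest integer k = 2.

2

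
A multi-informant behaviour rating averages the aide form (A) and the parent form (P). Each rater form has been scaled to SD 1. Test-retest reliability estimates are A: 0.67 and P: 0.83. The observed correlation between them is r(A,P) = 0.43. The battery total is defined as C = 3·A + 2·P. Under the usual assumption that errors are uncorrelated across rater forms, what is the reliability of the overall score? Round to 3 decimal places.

Var(C) = 3² + 2² + 2·[6·0.43] = 13 + 5.16 = 18.16.
Under uncorrelated errors the observed covariances equal the true-score covariances, so only the own-variance terms attenuate.
True-score variance = [3²·0.67 + 2²·0.83] + 5.16 = 9.35 + 5.16 = 14.51.
Reliability = 14.51 / 18.16 = 0.799.

0.799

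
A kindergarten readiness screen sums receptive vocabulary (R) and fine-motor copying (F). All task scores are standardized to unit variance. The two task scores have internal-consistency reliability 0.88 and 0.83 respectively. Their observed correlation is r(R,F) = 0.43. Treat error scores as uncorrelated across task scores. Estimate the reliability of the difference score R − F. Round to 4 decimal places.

0.7456

Var(R−F) = 1 + 1 − 2·0.43 = 2 − 0.86 = 1.14.
With uncorrelated errors the cross-covariances are all true-score covariance, so they carry over unchanged; only the diagonal terms shrink to ρᵢσᵢ².
True-score variance = [0.88 + 0.83] − 0.86 = 1.71 − 0.86 = 0.85.
Reliability = 0.85 / 1.14 = 0.7456.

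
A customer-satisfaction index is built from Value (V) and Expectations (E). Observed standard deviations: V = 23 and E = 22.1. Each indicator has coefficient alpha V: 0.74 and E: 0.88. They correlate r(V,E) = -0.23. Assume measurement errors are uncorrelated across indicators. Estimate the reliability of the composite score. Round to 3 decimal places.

Var(V+E) = 23² + 22.1² + 2·[23·22.1·(-0.23)] = 1017.41 − 233.818 = 783.592.
With uncorrelated errors the cross-covariances are all true-score covariance, so they carry over unchanged; only the diagonal terms shrink to ρᵢσᵢ².
True-score variance = [23²·0.74 + 22.1²·0.88] − 233.818 = 821.261 − 233.818 = 587.443.
Reliability = 587.443 / 783.592 = 0.750.

0.750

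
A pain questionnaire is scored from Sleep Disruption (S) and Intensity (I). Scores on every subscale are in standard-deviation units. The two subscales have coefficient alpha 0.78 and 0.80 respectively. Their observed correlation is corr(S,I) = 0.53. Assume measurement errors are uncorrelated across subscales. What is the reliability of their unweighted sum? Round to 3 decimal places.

Var(S+I) = 2 + 2·[0.53] = 2 + 1.06 = 3.06.
With uncorrelated errors the cross-covariances are all true-score covariance, so they carry over unchanged; only the diagonal terms shrink to ρᵢσᵢ².
True-score variance = [0.78 + 0.80] + 1.06 = 1.58 + 1.06 = 2.64.
Reliability = 2.64 / 3.06 = 0.863.

0.863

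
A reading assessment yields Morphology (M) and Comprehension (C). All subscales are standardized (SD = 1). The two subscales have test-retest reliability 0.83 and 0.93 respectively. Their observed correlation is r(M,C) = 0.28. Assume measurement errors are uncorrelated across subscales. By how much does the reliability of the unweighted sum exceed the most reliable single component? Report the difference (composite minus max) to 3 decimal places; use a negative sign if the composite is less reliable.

-0.024

Var(sum) = 2 + 0.56 = 2.56; true-score variance = 1.76 + 0.56 = 2.32; composite reliability = 0.9063.
Max component reliability = 0.9300.
Difference = 0.9063 − 0.9300 = -0.024.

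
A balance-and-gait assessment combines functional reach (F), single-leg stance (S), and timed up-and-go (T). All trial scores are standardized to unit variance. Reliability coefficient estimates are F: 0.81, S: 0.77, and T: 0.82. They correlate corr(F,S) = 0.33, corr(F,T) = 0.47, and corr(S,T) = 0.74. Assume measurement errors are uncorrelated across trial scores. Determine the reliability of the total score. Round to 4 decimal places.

0.9013

Var(F+S+T) = 3 + 2·[0.33 + 0.47 + 0.74] = 3 + 3.08 = 6.08.
Under uncorrelated errors the observed covariances equal the true-score covariances, so only the own-variance terms attenuate.
True-score variance = [0.81 + 0.77 + 0.82] + 3.08 = 2.4 + 3.08 = 5.48.
Reliability = 5.48 / 6.08 = 0.9013.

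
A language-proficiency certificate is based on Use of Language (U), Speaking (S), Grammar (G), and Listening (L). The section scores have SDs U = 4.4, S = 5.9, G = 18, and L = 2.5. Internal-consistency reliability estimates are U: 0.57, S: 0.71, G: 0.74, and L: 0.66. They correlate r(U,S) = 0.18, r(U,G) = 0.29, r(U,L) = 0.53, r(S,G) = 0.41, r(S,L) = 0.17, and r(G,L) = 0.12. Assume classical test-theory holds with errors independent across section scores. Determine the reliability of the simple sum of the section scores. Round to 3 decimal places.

0.811

Var(U+S+G+L) = 4.4² + 5.9² + 18² + 2.5² + 2·[4.4·5.9·0.18 + 4.4·18·0.29 + 4.4·2.5·0.53 + 5.9·18·0.41 + 5.9·2.5·0.17 + 18·2.5·0.12] = 384.42 + 169.841 = 554.261.
With uncorrelated errors the cross-covariances are all true-score covariance, so they carry over unchanged; only the diagonal terms shrink to ρᵢσᵢ².
True-score variance = [4.4²·0.57 + 5.9²·0.71 + 18²·0.74 + 2.5²·0.66] + 169.841 = 279.635 + 169.841 = 449.476.
Reliability = 449.476 / 554.261 = 0.811.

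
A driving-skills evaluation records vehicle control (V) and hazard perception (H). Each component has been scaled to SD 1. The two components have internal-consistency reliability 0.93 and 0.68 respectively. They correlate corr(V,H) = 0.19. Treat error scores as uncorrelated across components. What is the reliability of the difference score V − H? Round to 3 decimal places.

0.759

Var(V−H) = 1 + 1 − 2·0.19 = 2 − 0.38 = 1.62.
Under uncorrelated errors the observed covariances equal the true-score covariances, so only the own-variance terms attenuate.
True-score variance = [0.93 + 0.68] − 0.38 = 1.61 − 0.38 = 1.23.
Reliability = 1.23 / 1.62 = 0.759.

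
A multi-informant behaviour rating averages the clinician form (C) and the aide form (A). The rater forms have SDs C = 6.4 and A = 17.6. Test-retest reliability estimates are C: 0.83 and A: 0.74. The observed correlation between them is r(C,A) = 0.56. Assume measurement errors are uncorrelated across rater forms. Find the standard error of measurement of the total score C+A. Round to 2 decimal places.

Var(total) = 350.72 + 126.157 = 476.877.
True-score variance = 263.219 + 126.157 = 389.376, so reliability = 0.8165.
Error variance = 476.877 − 389.376 = 87.5008; SEM = √87.5008 = 9.35.

9.35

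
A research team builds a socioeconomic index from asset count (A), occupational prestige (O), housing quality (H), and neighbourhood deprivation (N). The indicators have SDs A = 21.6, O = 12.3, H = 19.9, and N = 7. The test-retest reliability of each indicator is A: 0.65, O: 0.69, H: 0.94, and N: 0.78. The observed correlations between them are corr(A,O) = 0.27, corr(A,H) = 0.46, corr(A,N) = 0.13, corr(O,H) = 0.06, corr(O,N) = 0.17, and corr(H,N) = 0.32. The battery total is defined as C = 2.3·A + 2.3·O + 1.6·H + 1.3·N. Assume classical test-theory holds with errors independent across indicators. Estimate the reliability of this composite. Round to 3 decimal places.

0.832

Var(C) = 2.3²·21.6² + 2.3²·12.3² + 1.6²·19.9² + 1.3²·7² + 2·[5.29·21.6·12.3·0.27 + 3.68·21.6·19.9·0.46 + 2.99·21.6·7·0.13 + 3.68·12.3·19.9·0.06 + 2.99·12.3·7·0.17 + 2.08·19.9·7·0.32] = 4365.02 + 2712.81 = 7077.83.
Because errors are independent across components, Cov(Tᵢ,Tⱼ) = Cov(Xᵢ,Xⱼ); the off-diagonal part of the true-score variance is the same as above.
True-score variance = [2.3²·21.6²·0.65 + 2.3²·12.3²·0.69 + 1.6²·19.9²·0.94 + 1.3²·7²·0.78] + 2712.81 = 3174.04 + 2712.81 = 5886.85.
Reliability = 5886.85 / 7077.83 = 0.832.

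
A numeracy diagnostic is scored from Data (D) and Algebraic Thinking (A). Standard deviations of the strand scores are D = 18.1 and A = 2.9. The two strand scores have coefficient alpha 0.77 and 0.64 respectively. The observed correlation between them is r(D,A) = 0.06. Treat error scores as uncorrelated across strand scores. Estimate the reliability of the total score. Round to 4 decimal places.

0.7710

Var(D+A) = 18.1² + 2.9² + 2·[18.1·2.9·0.06] = 336.02 + 6.2988 = 342.319.
Because errors are independent across components, Cov(Tᵢ,Tⱼ) = Cov(Xᵢ,Xⱼ); the off-diagonal part of the true-score variance is the same as above.
True-score variance = [18.1²·0.77 + 2.9²·0.64] + 6.2988 = 257.642 + 6.2988 = 263.941.
Reliability = 263.941 / 342.319 = 0.7710.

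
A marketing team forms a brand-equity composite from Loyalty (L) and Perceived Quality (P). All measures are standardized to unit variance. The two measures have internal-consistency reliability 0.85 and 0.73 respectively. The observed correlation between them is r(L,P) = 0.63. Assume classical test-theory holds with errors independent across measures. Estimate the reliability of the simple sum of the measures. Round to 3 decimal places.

Var(L+P) = 2 + 2·[0.63] = 2 + 1.26 = 3.26.
With uncorrelated errors the cross-covariances are all true-score covariance, so they carry over unchanged; only the diagonal terms shrink to ρᵢσᵢ².
True-score variance = [0.85 + 0.73] + 1.26 = 1.58 + 1.26 = 2.84.
Reliability = 2.84 / 3.26 = 0.871.

0.871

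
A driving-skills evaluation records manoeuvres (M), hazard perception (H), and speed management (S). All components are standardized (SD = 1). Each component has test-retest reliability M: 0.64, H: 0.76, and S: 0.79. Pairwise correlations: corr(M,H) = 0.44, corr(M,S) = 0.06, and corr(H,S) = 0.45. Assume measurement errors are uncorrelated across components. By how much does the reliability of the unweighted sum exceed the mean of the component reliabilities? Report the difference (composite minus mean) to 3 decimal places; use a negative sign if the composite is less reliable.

Var(sum) = 3 + 1.9 = 4.9; true-score variance = 2.19 + 1.9 = 4.09; composite reliability = 0.8347.
Mean component reliability = 0.7300.
Difference = 0.8347 − 0.7300 = 0.105.

0.105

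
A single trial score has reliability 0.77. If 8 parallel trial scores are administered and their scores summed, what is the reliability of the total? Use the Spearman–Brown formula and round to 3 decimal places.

ρ_k = kρ / (1 + (k−1)ρ) = 8·0.77 / (1 + 7·0.77) = 6.160 / 6.390 = 0.964.

0.964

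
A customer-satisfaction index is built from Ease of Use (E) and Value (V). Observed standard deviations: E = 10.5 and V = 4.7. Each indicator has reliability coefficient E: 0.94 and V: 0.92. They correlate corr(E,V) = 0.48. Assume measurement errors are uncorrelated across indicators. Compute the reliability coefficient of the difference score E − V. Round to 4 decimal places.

0.9013

Var(E−V) = 10.5² + 4.7² − 2·10.5·4.7·0.48 = 132.34 − 47.376 = 84.964.
Because errors are independent across components, Cov(Tᵢ,Tⱼ) = Cov(Xᵢ,Xⱼ); the off-diagonal part of the true-score variance is the same as above.
True-score variance = [10.5²·0.94 + 4.7²·0.92] − 47.376 = 123.958 − 47.376 = 76.5818.
Reliability = 76.5818 / 84.964 = 0.9013.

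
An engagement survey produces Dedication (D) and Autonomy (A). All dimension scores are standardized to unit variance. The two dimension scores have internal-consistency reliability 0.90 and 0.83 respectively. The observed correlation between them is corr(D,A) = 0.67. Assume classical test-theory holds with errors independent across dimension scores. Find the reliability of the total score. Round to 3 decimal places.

0.919

Var(D+A) = 2 + 2·[0.67] = 2 + 1.34 = 3.34.
With uncorrelated errors the cross-covariances are all true-score covariance, so they carry over unchanged; only the diagonal terms shrink to ρᵢσᵢ².
True-score variance = [0.90 + 0.83] + 1.34 = 1.73 + 1.34 = 3.07.
Reliability = 3.07 / 3.34 = 0.919.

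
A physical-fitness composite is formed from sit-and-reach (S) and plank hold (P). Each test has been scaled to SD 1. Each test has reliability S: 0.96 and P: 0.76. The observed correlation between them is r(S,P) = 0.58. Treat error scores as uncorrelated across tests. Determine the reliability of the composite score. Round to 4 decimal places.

Var(S+P) = 2 + 2·[0.58] = 2 + 1.16 = 3.16.
Under uncorrelated errors the observed covariances equal the true-score covariances, so only the own-variance terms attenuate.
True-score variance = [0.96 + 0.76] + 1.16 = 1.72 + 1.16 = 2.88.
Reliability = 2.88 / 3.16 = 0.9114.

0.9114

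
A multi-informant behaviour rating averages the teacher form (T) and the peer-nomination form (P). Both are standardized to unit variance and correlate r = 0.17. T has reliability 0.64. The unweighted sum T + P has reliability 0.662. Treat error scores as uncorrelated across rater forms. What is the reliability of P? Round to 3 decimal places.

0.569

Var(T+P) = 2 + 2·0.17 = 2.340.
True-score variance = ρ_T + ρ_P + 2·0.17, so 0.662 = (0.64 + ρ_P + 0.34) / 2.340.
ρ_P = 0.662·2.340 − 0.64 − 0.34 = 0.569.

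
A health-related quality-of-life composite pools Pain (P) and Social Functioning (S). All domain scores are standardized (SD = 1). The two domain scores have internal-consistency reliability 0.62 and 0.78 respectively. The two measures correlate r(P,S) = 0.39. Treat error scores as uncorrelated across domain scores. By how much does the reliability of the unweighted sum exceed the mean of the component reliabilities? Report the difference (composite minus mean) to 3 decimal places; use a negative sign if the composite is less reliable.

0.084

Var(sum) = 2 + 0.78 = 2.78; true-score variance = 1.4 + 0.78 = 2.18; composite reliability = 0.7842.
Mean component reliability = 0.7000.
Difference = 0.7842 − 0.7000 = 0.084.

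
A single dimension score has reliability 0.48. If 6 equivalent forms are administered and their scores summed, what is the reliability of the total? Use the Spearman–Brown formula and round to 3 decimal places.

0.847

ρ_k = kρ / (1 + (k−1)ρ) = 6·0.48 / (1 + 5·0.48) = 2.880 / 3.400 = 0.847.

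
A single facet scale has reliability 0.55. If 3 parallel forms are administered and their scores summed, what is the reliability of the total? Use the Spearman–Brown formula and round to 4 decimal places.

ρ_k = kρ / (1 + (k−1)ρ) = 3·0.55 / (1 + 2·0.55) = 1.650 / 2.100 = 0.7857.

0.7857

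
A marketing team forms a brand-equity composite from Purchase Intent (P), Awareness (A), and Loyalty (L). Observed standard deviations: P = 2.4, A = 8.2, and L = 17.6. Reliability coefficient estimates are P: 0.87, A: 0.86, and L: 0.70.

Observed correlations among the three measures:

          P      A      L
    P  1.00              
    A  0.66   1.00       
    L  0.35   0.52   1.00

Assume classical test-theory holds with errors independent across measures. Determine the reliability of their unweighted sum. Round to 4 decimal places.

0.8248

Var(P+A+L) = 2.4² + 8.2² + 17.6² + 2·[2.4·8.2·0.66 + 2.4·17.6·0.35 + 8.2·17.6·0.52] = 382.76 + 205.638 = 588.398.
With uncorrelated errors the cross-covariances are all true-score covariance, so they carry over unchanged; only the diagonal terms shrink to ρᵢσᵢ².
True-score variance = [2.4²·0.87 + 8.2²·0.86 + 17.6²·0.70] + 205.638 = 279.67 + 205.638 = 485.308.
Reliability = 485.308 / 588.398 = 0.8248.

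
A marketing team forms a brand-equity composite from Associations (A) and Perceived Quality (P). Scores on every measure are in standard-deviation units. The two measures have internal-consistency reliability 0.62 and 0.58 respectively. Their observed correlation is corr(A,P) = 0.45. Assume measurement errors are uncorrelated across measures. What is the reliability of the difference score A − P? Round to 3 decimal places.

Var(A−P) = 1 + 1 − 2·0.45 = 2 − 0.9 = 1.1.
With uncorrelated errors the cross-covariances are all true-score covariance, so they carry over unchanged; only the diagonal terms shrink to ρᵢσᵢ².
True-score variance = [0.62 + 0.58] − 0.9 = 1.2 − 0.9 = 0.3.
Reliability = 0.3 / 1.1 = 0.273.

0.273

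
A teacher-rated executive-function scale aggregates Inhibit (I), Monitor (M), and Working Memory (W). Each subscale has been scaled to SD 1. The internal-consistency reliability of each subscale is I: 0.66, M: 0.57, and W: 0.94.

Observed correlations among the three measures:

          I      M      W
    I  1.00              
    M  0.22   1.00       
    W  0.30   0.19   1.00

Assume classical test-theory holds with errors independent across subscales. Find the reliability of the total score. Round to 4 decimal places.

Var(I+M+W) = 3 + 2·[0.22 + 0.30 + 0.19] = 3 + 1.42 = 4.42.
Because errors are independent across components, Cov(Tᵢ,Tⱼ) = Cov(Xᵢ,Xⱼ); the off-diagonal part of the true-score variance is the same as above.
True-score variance = [0.66 + 0.57 + 0.94] + 1.42 = 2.17 + 1.42 = 3.59.
Reliability = 3.59 / 4.42 = 0.8122.

0.8122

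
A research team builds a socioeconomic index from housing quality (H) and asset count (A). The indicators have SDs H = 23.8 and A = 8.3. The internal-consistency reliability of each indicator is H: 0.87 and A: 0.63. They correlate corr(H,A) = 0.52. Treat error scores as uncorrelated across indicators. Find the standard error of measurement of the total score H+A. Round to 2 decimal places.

Var(total) = 635.33 + 205.442 = 840.772.
True-score variance = 536.204 + 205.442 = 741.645, so reliability = 0.8821.
Error variance = 840.772 − 741.645 = 99.1265; SEM = √99.1265 = 9.96.

9.96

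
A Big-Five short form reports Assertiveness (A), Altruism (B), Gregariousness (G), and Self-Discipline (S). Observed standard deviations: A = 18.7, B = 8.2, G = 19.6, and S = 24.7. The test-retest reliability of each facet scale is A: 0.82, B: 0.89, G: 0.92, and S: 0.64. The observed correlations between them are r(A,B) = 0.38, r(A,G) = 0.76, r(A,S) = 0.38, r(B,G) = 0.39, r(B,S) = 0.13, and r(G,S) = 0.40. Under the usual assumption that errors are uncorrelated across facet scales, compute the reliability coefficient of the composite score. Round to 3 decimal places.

0.893

Var(A+B+G+S) = 18.7² + 8.2² + 19.6² + 24.7² + 2·[18.7·8.2·0.38 + 18.7·19.6·0.76 + 18.7·24.7·0.38 + 8.2·19.6·0.39 + 8.2·24.7·0.13 + 19.6·24.7·0.40] = 1411.18 + 1590 = 3001.18.
With uncorrelated errors the cross-covariances are all true-score covariance, so they carry over unchanged; only the diagonal terms shrink to ρᵢσᵢ².
True-score variance = [18.7²·0.82 + 8.2²·0.89 + 19.6²·0.92 + 24.7²·0.64] + 1590 = 1090.47 + 1590 = 2680.48.
Reliability = 2680.48 / 3001.18 = 0.893.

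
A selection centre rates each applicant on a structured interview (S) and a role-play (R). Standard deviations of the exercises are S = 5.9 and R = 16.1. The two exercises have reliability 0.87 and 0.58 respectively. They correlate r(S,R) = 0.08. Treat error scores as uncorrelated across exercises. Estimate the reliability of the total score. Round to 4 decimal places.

0.6333

Var(S+R) = 5.9² + 16.1² + 2·[5.9·16.1·0.08] = 294.02 + 15.1984 = 309.218.
Under uncorrelated errors the observed covariances equal the true-score covariances, so only the own-variance terms attenuate.
True-score variance = [5.9²·0.87 + 16.1²·0.58] + 15.1984 = 180.627 + 15.1984 = 195.825.
Reliability = 195.825 / 309.218 = 0.6333.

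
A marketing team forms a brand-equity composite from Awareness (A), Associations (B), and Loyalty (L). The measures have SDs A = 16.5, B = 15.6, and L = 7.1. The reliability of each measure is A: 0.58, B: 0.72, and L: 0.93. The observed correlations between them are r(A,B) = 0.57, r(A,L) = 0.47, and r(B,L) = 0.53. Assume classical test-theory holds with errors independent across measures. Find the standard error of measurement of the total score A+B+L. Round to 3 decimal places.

13.639

Var(total) = 566.02 + 520.963 = 1086.98.
True-score variance = 380.005 + 520.963 = 900.968, so reliability = 0.8289.
Error variance = 1086.98 − 900.968 = 186.014; SEM = √186.014 = 13.639.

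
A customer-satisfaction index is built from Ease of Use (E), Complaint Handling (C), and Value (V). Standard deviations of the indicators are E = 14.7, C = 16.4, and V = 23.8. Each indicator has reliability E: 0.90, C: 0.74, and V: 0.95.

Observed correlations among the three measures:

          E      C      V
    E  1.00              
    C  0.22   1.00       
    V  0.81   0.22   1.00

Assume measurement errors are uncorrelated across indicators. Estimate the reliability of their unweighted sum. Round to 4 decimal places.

Var(E+C+V) = 14.7² + 16.4² + 23.8² + 2·[14.7·16.4·0.22 + 14.7·23.8·0.81 + 16.4·23.8·0.22] = 1051.49 + 844.589 = 1896.08.
Under uncorrelated errors the observed covariances equal the true-score covariances, so only the own-variance terms attenuate.
True-score variance = [14.7²·0.90 + 16.4²·0.74 + 23.8²·0.95] + 844.589 = 931.629 + 844.589 = 1776.22.
Reliability = 1776.22 / 1896.08 = 0.9368.

0.9368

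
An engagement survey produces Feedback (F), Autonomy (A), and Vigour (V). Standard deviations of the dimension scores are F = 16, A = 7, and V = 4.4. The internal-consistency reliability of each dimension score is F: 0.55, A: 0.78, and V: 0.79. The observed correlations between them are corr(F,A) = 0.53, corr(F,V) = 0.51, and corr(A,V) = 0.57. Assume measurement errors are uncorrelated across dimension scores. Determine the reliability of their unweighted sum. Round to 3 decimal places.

0.764

Var(F+A+V) = 16² + 7² + 4.4² + 2·[16·7·0.53 + 16·4.4·0.51 + 7·4.4·0.57] = 324.36 + 225.64 = 550.
Because errors are independent across components, Cov(Tᵢ,Tⱼ) = Cov(Xᵢ,Xⱼ); the off-diagonal part of the true-score variance is the same as above.
True-score variance = [16²·0.55 + 7²·0.78 + 4.4²·0.79] + 225.64 = 194.314 + 225.64 = 419.954.
Reliability = 419.954 / 550 = 0.764.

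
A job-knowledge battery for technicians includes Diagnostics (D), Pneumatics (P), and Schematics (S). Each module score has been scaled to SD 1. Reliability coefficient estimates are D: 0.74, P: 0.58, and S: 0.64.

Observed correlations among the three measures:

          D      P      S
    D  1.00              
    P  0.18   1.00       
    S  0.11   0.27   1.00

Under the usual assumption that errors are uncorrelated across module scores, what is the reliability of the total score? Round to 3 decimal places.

0.748

Var(D+P+S) = 3 + 2·[0.18 + 0.11 + 0.27] = 3 + 1.12 = 4.12.
Under uncorrelated errors the observed covariances equal the true-score covariances, so only the own-variance terms attenuate.
True-score variance = [0.74 + 0.58 + 0.64] + 1.12 = 1.96 + 1.12 = 3.08.
Reliability = 3.08 / 4.12 = 0.748.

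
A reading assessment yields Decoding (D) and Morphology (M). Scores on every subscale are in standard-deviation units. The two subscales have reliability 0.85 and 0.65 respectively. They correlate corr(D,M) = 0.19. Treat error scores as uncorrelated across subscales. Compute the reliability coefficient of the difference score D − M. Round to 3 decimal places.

0.691

Var(D−M) = 1 + 1 − 2·0.19 = 2 − 0.38 = 1.62.
Because errors are independent across components, Cov(Tᵢ,Tⱼ) = Cov(Xᵢ,Xⱼ); the off-diagonal part of the true-score variance is the same as above.
True-score variance = [0.85 + 0.65] − 0.38 = 1.5 − 0.38 = 1.12.
Reliability = 1.12 / 1.62 = 0.691.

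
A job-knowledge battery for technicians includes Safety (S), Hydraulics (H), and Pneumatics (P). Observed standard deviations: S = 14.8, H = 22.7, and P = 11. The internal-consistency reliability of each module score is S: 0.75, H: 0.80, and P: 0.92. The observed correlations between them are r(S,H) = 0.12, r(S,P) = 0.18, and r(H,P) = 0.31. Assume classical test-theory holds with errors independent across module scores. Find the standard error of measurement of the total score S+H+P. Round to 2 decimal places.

12.94

Var(total) = 855.33 + 294.052 = 1149.38.
True-score variance = 687.832 + 294.052 = 981.884, so reliability = 0.8543.
Error variance = 1149.38 − 981.884 = 167.498; SEM = √167.498 = 12.94.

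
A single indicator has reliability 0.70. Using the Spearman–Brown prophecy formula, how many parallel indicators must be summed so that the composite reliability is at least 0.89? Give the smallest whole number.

4

k ≥ ρ*(1−ρ₁)/(ρ₁(1−ρ*)) = 0.89·0.30 / (0.70·0.11) = 3.468.
Smallest integer k = 4.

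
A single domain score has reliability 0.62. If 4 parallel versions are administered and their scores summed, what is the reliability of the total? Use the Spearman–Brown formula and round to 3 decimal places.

0.867

ρ_k = kρ / (1 + (k−1)ρ) = 4·0.62 / (1 + 3·0.62) = 2.480 / 2.860 = 0.867.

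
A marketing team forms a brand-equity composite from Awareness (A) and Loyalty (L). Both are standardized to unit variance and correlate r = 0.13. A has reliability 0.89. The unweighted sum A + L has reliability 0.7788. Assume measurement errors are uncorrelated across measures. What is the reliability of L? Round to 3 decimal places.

0.610

Var(A+L) = 2 + 2·0.13 = 2.260.
True-score variance = ρ_A + ρ_L + 2·0.13, so 0.7788 = (0.89 + ρ_L + 0.26) / 2.260.
ρ_L = 0.7788·2.260 − 0.89 − 0.26 = 0.610.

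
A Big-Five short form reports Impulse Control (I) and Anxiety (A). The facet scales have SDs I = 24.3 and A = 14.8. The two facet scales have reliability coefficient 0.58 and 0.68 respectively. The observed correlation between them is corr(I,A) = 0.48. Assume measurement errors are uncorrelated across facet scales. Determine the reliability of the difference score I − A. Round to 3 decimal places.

0.315

Var(I−A) = 24.3² + 14.8² − 2·24.3·14.8·0.48 = 809.53 − 345.254 = 464.276.
Under uncorrelated errors the observed covariances equal the true-score covariances, so only the own-variance terms attenuate.
True-score variance = [24.3²·0.58 + 14.8²·0.68] − 345.254 = 491.431 − 345.254 = 146.177.
Reliability = 146.177 / 464.276 = 0.315.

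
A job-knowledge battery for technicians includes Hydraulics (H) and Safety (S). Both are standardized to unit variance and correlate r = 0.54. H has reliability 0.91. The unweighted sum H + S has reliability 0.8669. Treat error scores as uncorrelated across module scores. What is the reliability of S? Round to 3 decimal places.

Var(H+S) = 2 + 2·0.54 = 3.080.
True-score variance = ρ_H + ρ_S + 2·0.54, so 0.8669 = (0.91 + ρ_S + 1.08) / 3.080.
ρ_S = 0.8669·3.080 − 0.91 − 1.08 = 0.680.

0.680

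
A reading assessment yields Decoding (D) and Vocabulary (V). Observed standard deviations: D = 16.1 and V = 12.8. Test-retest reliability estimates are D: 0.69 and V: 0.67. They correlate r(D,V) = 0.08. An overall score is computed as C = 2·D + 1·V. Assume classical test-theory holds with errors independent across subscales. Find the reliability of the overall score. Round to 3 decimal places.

Var(C) = 2²·16.1² + 12.8² + 2·[2·16.1·12.8·0.08] = 1200.68 + 65.9456 = 1266.63.
Because errors are independent across components, Cov(Tᵢ,Tⱼ) = Cov(Xᵢ,Xⱼ); the off-diagonal part of the true-score variance is the same as above.
True-score variance = [2²·16.1²·0.69 + 12.8²·0.67] + 65.9456 = 825.192 + 65.9456 = 891.138.
Reliability = 891.138 / 1266.63 = 0.704.

0.704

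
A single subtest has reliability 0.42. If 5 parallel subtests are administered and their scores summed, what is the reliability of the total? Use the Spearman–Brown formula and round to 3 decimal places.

0.784

ρ_k = kρ / (1 + (k−1)ρ) = 5·0.42 / (1 + 4·0.42) = 2.100 / 2.680 = 0.784.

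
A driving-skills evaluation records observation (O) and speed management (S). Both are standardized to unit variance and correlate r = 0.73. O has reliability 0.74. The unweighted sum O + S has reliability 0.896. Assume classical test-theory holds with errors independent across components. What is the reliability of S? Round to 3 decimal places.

Var(O+S) = 2 + 2·0.73 = 3.460.
True-score variance = ρ_O + ρ_S + 2·0.73, so 0.896 = (0.74 + ρ_S + 1.46) / 3.460.
ρ_S = 0.896·3.460 − 0.74 − 1.46 = 0.900.

0.900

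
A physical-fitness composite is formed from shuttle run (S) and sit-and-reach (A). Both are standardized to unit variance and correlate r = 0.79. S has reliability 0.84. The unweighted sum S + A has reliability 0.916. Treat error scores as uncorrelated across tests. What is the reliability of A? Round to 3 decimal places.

Var(S+A) = 2 + 2·0.79 = 3.580.
True-score variance = ρ_S + ρ_A + 2·0.79, so 0.916 = (0.84 + ρ_A + 1.58) / 3.580.
ρ_A = 0.916·3.580 − 0.84 − 1.58 = 0.859.

0.859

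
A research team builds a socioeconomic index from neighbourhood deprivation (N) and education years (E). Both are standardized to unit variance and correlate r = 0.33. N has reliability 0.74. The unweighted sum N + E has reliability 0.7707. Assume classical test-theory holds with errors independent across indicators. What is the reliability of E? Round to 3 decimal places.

0.650

Var(N+E) = 2 + 2·0.33 = 2.660.
True-score variance = ρ_N + ρ_E + 2·0.33, so 0.7707 = (0.74 + ρ_E + 0.66) / 2.660.
ρ_E = 0.7707·2.660 − 0.74 − 0.66 = 0.650.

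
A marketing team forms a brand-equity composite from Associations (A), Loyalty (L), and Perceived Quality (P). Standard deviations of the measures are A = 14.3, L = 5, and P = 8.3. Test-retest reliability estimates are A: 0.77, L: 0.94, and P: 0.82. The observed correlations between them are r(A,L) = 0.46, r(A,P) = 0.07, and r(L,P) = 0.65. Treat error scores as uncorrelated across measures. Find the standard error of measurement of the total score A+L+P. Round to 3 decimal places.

7.806

Var(total) = 298.38 + 136.347 = 434.727.
True-score variance = 237.447 + 136.347 = 373.794, so reliability = 0.8598.
Error variance = 434.727 − 373.794 = 60.9329; SEM = √60.9329 = 7.806.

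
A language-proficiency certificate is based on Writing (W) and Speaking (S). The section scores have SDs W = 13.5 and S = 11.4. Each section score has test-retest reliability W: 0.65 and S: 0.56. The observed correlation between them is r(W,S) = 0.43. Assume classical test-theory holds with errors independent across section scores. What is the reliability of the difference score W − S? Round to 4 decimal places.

0.3274

Var(W−S) = 13.5² + 11.4² − 2·13.5·11.4·0.43 = 312.21 − 132.354 = 179.856.
Because errors are independent across components, Cov(Tᵢ,Tⱼ) = Cov(Xᵢ,Xⱼ); the off-diagonal part of the true-score variance is the same as above.
True-score variance = [13.5²·0.65 + 11.4²·0.56] − 132.354 = 191.24 − 132.354 = 58.8861.
Reliability = 58.8861 / 179.856 = 0.3274.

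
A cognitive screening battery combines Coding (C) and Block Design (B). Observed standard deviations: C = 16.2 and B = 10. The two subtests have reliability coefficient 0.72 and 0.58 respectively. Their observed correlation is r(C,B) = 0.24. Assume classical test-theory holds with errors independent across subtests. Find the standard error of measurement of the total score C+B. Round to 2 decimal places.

Var(total) = 362.44 + 77.76 = 440.2.
True-score variance = 246.957 + 77.76 = 324.717, so reliability = 0.7377.
Error variance = 440.2 − 324.717 = 115.483; SEM = √115.483 = 10.75.

10.75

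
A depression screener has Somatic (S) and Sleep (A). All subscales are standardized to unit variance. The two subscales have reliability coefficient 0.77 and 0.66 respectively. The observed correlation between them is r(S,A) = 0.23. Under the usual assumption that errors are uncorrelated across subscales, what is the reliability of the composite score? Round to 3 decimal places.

0.768

Var(S+A) = 2 + 2·[0.23] = 2 + 0.46 = 2.46.
Under uncorrelated errors the observed covariances equal the true-score covariances, so only the own-variance terms attenuate.
True-score variance = [0.77 + 0.66] + 0.46 = 1.43 + 0.46 = 1.89.
Reliability = 1.89 / 2.46 = 0.768.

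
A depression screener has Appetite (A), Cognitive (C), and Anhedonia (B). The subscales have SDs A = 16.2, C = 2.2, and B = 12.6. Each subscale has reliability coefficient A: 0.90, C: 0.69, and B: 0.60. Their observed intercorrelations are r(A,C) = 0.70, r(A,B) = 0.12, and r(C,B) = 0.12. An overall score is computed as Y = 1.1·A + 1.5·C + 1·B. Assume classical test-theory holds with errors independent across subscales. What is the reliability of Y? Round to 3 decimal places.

Var(Y) = 1.1²·16.2² + 1.5²·2.2² + 12.6² + 2·[1.65·16.2·2.2·0.70 + 1.1·16.2·12.6·0.12 + 1.5·2.2·12.6·0.12] = 487.202 + 146.195 = 633.398.
Because errors are independent across components, Cov(Tᵢ,Tⱼ) = Cov(Xᵢ,Xⱼ); the off-diagonal part of the true-score variance is the same as above.
True-score variance = [1.1²·16.2²·0.90 + 1.5²·2.2²·0.69 + 12.6²·0.60] + 146.195 = 388.567 + 146.195 = 534.763.
Reliability = 534.763 / 633.398 = 0.844.

0.844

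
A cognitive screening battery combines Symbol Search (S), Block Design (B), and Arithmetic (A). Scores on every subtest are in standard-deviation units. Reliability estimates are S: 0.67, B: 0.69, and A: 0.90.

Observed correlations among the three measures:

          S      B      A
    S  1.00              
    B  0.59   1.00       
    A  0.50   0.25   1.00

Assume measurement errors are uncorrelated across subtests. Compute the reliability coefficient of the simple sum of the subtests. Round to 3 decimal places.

Var(S+B+A) = 3 + 2·[0.59 + 0.50 + 0.25] = 3 + 2.68 = 5.68.
Because errors are independent across components, Cov(Tᵢ,Tⱼ) = Cov(Xᵢ,Xⱼ); the off-diagonal part of the true-score variance is the same as above.
True-score variance = [0.67 + 0.69 + 0.90] + 2.68 = 2.26 + 2.68 = 4.94.
Reliability = 4.94 / 5.68 = 0.870.

0.870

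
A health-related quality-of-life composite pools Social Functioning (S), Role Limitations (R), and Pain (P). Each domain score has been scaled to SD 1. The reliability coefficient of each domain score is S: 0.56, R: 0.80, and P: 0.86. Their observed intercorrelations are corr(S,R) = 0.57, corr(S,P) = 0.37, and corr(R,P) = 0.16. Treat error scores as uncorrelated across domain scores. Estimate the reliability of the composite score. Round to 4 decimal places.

0.8500

Var(S+R+P) = 3 + 2·[0.57 + 0.37 + 0.16] = 3 + 2.2 = 5.2.
Because errors are independent across components, Cov(Tᵢ,Tⱼ) = Cov(Xᵢ,Xⱼ); the off-diagonal part of the true-score variance is the same as above.
True-score variance = [0.56 + 0.80 + 0.86] + 2.2 = 2.22 + 2.2 = 4.42.
Reliability = 4.42 / 5.2 = 0.8500.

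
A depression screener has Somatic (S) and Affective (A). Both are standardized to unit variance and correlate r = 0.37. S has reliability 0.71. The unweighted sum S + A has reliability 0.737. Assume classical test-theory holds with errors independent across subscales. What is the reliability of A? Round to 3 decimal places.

0.569

Var(S+A) = 2 + 2·0.37 = 2.740.
True-score variance = ρ_S + ρ_A + 2·0.37, so 0.737 = (0.71 + ρ_A + 0.74) / 2.740.
ρ_A = 0.737·2.740 − 0.71 − 0.74 = 0.569.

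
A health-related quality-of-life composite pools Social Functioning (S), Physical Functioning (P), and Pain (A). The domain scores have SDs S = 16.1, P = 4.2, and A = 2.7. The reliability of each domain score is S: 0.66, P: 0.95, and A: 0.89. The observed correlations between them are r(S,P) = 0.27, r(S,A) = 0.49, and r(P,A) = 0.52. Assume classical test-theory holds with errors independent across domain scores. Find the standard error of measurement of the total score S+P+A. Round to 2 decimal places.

9.48

Var(total) = 284.14 + 90.909 = 375.049.
True-score variance = 194.325 + 90.909 = 285.234, so reliability = 0.7605.
Error variance = 375.049 − 285.234 = 89.8153; SEM = √89.8153 = 9.48.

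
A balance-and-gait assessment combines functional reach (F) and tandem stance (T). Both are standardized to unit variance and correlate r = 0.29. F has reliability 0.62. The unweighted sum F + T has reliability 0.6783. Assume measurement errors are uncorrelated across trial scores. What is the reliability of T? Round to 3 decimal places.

Var(F+T) = 2 + 2·0.29 = 2.580.
True-score variance = ρ_F + ρ_T + 2·0.29, so 0.6783 = (0.62 + ρ_T + 0.58) / 2.580.
ρ_T = 0.6783·2.580 − 0.62 − 0.58 = 0.550.

0.550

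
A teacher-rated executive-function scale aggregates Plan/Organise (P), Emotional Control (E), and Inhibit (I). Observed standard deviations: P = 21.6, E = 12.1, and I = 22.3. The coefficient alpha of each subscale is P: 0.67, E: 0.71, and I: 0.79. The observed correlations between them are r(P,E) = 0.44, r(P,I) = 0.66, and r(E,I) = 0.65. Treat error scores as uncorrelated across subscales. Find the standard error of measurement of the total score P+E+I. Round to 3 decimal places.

Var(total) = 1110.26 + 1216.59 = 2326.85.
True-score variance = 809.405 + 1216.59 = 2026, so reliability = 0.8707.
Error variance = 2326.85 − 2026 = 300.855; SEM = √300.855 = 17.345.

17.345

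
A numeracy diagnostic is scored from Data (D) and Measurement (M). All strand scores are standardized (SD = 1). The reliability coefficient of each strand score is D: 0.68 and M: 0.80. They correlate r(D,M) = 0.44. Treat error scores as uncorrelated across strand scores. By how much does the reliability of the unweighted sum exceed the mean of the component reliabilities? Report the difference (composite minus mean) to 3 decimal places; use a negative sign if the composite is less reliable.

Var(sum) = 2 + 0.88 = 2.88; true-score variance = 1.48 + 0.88 = 2.36; composite reliability = 0.8194.
Mean component reliability = 0.7400.
Difference = 0.8194 − 0.7400 = 0.079.

0.079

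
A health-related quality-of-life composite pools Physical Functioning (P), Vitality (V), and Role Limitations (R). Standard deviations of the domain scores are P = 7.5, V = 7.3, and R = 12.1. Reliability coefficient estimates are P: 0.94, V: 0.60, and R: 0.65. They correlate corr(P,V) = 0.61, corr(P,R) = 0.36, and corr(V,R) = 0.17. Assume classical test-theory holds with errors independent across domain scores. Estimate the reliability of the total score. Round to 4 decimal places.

0.8184

Var(P+V+R) = 7.5² + 7.3² + 12.1² + 2·[7.5·7.3·0.61 + 7.5·12.1·0.36 + 7.3·12.1·0.17] = 255.95 + 162.167 = 418.117.
Because errors are independent across components, Cov(Tᵢ,Tⱼ) = Cov(Xᵢ,Xⱼ); the off-diagonal part of the true-score variance is the same as above.
True-score variance = [7.5²·0.94 + 7.3²·0.60 + 12.1²·0.65] + 162.167 = 180.016 + 162.167 = 342.183.
Reliability = 342.183 / 418.117 = 0.8184.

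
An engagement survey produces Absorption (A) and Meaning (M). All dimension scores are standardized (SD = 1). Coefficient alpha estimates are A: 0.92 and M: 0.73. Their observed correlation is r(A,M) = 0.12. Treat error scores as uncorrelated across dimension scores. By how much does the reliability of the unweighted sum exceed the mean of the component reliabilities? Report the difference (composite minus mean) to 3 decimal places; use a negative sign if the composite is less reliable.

0.019

Var(sum) = 2 + 0.24 = 2.24; true-score variance = 1.65 + 0.24 = 1.89; composite reliability = 0.8437.
Mean component reliability = 0.8250.
Difference = 0.8437 − 0.8250 = 0.019.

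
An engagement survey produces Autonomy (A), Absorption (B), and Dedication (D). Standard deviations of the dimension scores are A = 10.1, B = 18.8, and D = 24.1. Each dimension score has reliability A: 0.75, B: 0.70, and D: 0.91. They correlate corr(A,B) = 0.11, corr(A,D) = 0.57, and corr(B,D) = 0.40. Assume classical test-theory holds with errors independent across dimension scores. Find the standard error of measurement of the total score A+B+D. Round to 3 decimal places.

Var(total) = 1036.26 + 681.725 = 1717.99.
True-score variance = 852.453 + 681.725 = 1534.18, so reliability = 0.8930.
Error variance = 1717.99 − 1534.18 = 183.807; SEM = √183.807 = 13.558.

13.558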